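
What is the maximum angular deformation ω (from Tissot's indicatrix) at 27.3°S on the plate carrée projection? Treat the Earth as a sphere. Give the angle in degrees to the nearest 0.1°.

Plate carrée maps x = Rλ, y = Rφ. The meridian scale is h = 1 and the parallel scale is k = 1/cos φ = sec φ.
At 27.3°: h = 1.000, k = 1.125; principal scales a = 1.125, b = 1.000.
sin(ω/2) = (a − b)/(a + b) = 0.1253/2.125 = 0.05898, so ω = 2 arcsin(0.05898) ≈ 6.8°.

6.8°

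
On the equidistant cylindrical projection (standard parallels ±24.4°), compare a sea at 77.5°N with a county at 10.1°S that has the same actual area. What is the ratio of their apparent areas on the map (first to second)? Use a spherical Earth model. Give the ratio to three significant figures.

4.55

With standard parallel φ₀ = 24.4°, the equirectangular projection gives x = Rλ cos φ₀, y = Rφ, so h = 1 and k = cos 24.4° / cos φ.
Areal scale at 77.5°: h·k = 1.000 × 4.208 = 4.208.
Areal scale at 10.1°: h·k = 1.000 × 0.9250 = 0.9250.
Ratio = 4.208/0.9250 ≈ 4.55.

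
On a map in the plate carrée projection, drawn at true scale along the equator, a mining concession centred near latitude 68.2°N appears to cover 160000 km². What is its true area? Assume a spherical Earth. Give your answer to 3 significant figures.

For the equirectangular projection with φ₀ = 0 (plate carrée), h = 1 along meridians and k = sec φ along parallels.
Areal scale = h·k = 1 × sec φ; at 68.2°, h = 1.000, k = 2.693, so h·k = 2.693.
True area = apparent / (areal scale) = 160000 / 2.693 ≈ 59400 km².

59400 km²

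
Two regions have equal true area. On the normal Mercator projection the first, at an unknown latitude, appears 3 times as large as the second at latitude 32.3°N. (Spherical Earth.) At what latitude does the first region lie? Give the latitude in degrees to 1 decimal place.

60.8°

Mercator areal scale is sec²φ, so apparent-area ratio = sec²φ₁ / sec²φ₂ = cos²φ₂ / cos²φ₁.
cos²φ₂ / cos²φ₁ = 3  ⇒  cos φ₁ = cos 32.3° / √3 = 0.8453/1.732 = 0.4880.
φ₁ = arccos(0.4880) ≈ 60.8°.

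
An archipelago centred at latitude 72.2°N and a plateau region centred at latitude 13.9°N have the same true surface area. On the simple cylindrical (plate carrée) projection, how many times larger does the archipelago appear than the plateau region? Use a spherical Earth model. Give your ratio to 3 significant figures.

For the equirectangular projection with φ₀ = 0 (plate carrée), h = 1 along meridians and k = sec φ along parallels.
Areal scale at 72.2°: h·k = 1.000 × 3.271 = 3.271.
Areal scale at 13.9°: h·k = 1.000 × 1.030 = 1.030.
Ratio = 3.271/1.030 ≈ 3.18.

3.18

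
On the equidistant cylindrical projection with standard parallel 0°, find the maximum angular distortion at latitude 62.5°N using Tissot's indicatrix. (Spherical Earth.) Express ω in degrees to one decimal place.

43.2°

In the plate carrée (x = Rλ, y = Rφ), meridians are true-scale (h = 1) and parallels are stretched by k = sec φ.
At 62.5°: h = 1.000, k = 2.166; principal scales a = 2.166, b = 1.000.
sin(ω/2) = (a − b)/(a + b) = 1.166/3.166 = 0.3682, so ω = 2 arcsin(0.3682) ≈ 43.2°.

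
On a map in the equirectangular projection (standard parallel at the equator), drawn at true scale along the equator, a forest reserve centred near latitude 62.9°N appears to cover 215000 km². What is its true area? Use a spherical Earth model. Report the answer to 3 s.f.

97900 km²

In the plate carrée (x = Rλ, y = Rφ), meridians are true-scale (h = 1) and parallels are stretched by k = sec φ.
Areal scale = h·k = 1 × sec φ; at 62.9°, h = 1.000, k = 2.195, so h·k = 2.195.
True area = apparent / (areal scale) = 215000 / 2.195 ≈ 97900 km².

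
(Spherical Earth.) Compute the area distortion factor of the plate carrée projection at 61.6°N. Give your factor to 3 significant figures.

In the plate carrée (x = Rλ, y = Rφ), meridians are true-scale (h = 1) and parallels are stretched by k = sec φ.
Areal scale = h·k = 1 × sec φ; at 61.6°, h = 1.000, k = 2.103, so h·k = 2.103.

2.10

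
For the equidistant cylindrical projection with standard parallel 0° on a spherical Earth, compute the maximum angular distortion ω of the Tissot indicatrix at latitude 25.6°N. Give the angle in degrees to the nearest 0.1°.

5.9°

Plate carrée maps x = Rλ, y = Rφ. The meridian scale is h = 1 and the parallel scale is k = 1/cos φ = sec φ.
At 25.6°: h = 1.000, k = 1.109; principal scales a = 1.109, b = 1.000.
sin(ω/2) = (a − b)/(a + b) = 0.1089/2.109 = 0.05162, so ω = 2 arcsin(0.05162) ≈ 5.9°.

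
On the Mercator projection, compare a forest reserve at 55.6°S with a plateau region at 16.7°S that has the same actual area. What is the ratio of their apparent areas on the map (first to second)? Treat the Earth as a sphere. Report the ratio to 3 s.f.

2.87

On Mercator, area is exaggerated by sec²φ = 1/cos²φ.
At 55.6°: sec²(55.6°) = 1/0.5650² = 3.133.
At 16.7°: sec²(16.7°) = 1/0.9578² = 1.090.
Ratio = 3.133/1.090 = cos²(16.7°)/cos²(55.6°) ≈ 2.87.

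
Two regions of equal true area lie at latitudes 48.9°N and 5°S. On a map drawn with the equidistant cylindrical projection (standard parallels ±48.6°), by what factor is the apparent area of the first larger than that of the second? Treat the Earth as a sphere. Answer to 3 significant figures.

With standard parallel φ₀ = 48.6°, the equirectangular projection gives x = Rλ cos φ₀, y = Rφ, so h = 1 and k = cos 48.6° / cos φ.
Areal scale at 48.9°: h·k = 1.000 × 1.006 = 1.006.
Areal scale at 5°: h·k = 1.000 × 0.6638 = 0.6638.
Ratio = 1.006/0.6638 ≈ 1.52.

1.52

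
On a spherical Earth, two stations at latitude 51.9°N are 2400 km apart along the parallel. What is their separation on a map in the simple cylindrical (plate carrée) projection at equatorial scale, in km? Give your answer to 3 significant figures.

Plate carrée maps x = Rλ, y = Rφ. The meridian scale is h = 1 and the parallel scale is k = 1/cos φ = sec φ.
Along the parallel, k = sec 51.9° = 1/0.6170 = 1.621.
Map distance = 2400 × 1.621 ≈ 3890 km.

3890 km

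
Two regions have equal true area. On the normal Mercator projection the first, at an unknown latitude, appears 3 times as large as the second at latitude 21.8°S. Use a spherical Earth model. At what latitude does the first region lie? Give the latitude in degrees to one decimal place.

For equal true areas on Mercator, apparent areas scale as sec²φ, so the ratio is cos²φ₂ / cos²φ₁.
cos²φ₂ / cos²φ₁ = 3  ⇒  cos φ₁ = cos 21.8° / √3 = 0.9285/1.732 = 0.5361.
φ₁ = arccos(0.5361) ≈ 57.6°.

57.6°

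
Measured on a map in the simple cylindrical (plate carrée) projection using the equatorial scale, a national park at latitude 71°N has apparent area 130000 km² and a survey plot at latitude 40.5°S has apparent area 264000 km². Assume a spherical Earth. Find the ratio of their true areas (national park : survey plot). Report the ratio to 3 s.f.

0.211

Plate carrée has h = 1 and k = sec φ, giving areal scale sec φ; true area = (apparent area) · cos φ.
True area of national park: 130000 × cos(71°) = 130000 × 0.3256 = 42320 km².
True area of survey plot: 264000 × cos(40.5°) = 264000 × 0.7604 = 200700 km².
Ratio = 42320 / 200700 ≈ 0.211.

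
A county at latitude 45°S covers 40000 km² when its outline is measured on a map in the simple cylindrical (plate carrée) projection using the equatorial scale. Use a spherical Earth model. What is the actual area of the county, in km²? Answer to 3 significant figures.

28300 km²

Plate carrée maps x = Rλ, y = Rφ. The meridian scale is h = 1 and the parallel scale is k = 1/cos φ = sec φ.
Areal scale = h·k = 1 × sec φ; at 45°, h = 1.000, k = 1.414, so h·k = 1.414.
True area = apparent / (areal scale) = 40000 / 1.414 ≈ 28300 km².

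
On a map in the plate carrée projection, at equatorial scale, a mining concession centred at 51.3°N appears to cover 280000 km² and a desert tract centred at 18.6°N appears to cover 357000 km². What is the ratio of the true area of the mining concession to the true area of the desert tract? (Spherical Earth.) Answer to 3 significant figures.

Plate carrée has h = 1 and k = sec φ, giving areal scale sec φ; true area = (apparent area) · cos φ.
True area of mining concession: 280000 × cos(51.3°) = 280000 × 0.6252 = 175100 km².
True area of desert tract: 357000 × cos(18.6°) = 357000 × 0.9478 = 338400 km².
Ratio = 175100 / 338400 ≈ 0.517.

0.517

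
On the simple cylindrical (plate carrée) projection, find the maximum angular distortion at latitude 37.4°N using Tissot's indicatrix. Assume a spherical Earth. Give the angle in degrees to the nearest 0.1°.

13.2°

For the equirectangular projection with φ₀ = 0 (plate carrée), h = 1 along meridians and k = sec φ along parallels.
At 37.4°: h = 1.000, k = 1.259; principal scales a = 1.259, b = 1.000.
sin(ω/2) = (a − b)/(a + b) = 0.2588/2.259 = 0.1146, so ω = 2 arcsin(0.1146) ≈ 13.2°.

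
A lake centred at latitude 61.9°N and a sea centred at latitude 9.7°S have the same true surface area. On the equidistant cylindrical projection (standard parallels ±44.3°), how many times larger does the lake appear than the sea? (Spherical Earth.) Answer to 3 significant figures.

With standard parallel φ₀ = 44.3°, the equirectangular projection gives x = Rλ cos φ₀, y = Rφ, so h = 1 and k = cos 44.3° / cos φ.
Areal scale at 61.9°: h·k = 1.000 × 1.519 = 1.519.
Areal scale at 9.7°: h·k = 1.000 × 0.7261 = 0.7261.
Ratio = 1.519/0.7261 ≈ 2.09.

2.09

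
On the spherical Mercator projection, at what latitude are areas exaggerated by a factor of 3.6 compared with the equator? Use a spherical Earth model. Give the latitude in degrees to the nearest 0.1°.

58.2°

Mercator areal scale is sec²φ.
sec²φ = 3.6  ⇒  cos²φ = 0.2778  ⇒  cos φ = 0.5270.
φ = arccos(0.5270) ≈ 58.2°.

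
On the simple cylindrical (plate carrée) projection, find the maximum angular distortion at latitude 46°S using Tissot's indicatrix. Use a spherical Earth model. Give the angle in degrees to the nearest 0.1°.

20.8°

Plate carrée maps x = Rλ, y = Rφ. The meridian scale is h = 1 and the parallel scale is k = 1/cos φ = sec φ.
At 46°: h = 1.000, k = 1.440; principal scales a = 1.440, b = 1.000.
sin(ω/2) = (a − b)/(a + b) = 0.4396/2.440 = 0.1802, so ω = 2 arcsin(0.1802) ≈ 20.8°.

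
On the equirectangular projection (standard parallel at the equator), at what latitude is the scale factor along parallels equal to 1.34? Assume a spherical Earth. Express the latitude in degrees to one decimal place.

41.7°

Plate carrée: h = 1, k = sec φ along parallels.
sec φ = 1.34  ⇒  cos φ = 0.7463  ⇒  φ ≈ 41.7°.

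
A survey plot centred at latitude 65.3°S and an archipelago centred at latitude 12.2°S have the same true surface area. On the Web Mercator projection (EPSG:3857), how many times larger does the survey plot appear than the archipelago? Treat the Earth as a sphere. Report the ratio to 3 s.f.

5.47

On Mercator, area is exaggerated by sec²φ = 1/cos²φ.
At 65.3°: sec²(65.3°) = 1/0.4179² = 5.727.
At 12.2°: sec²(12.2°) = 1/0.9774² = 1.047.
Ratio = 5.727/1.047 = cos²(12.2°)/cos²(65.3°) ≈ 5.47.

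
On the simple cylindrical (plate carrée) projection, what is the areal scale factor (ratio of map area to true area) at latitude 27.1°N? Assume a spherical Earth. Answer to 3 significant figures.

1.12

In the plate carrée (x = Rλ, y = Rφ), meridians are true-scale (h = 1) and parallels are stretched by k = sec φ.
Areal scale = h·k = 1 × sec φ; at 27.1°, h = 1.000, k = 1.123, so h·k = 1.123.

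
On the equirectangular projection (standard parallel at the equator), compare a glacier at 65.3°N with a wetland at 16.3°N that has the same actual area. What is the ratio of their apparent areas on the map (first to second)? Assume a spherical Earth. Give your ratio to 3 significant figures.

For the equirectangular projection with φ₀ = 0 (plate carrée), h = 1 along meridians and k = sec φ along parallels.
Areal scale at 65.3°: h·k = 1.000 × 2.393 = 2.393.
Areal scale at 16.3°: h·k = 1.000 × 1.042 = 1.042.
Ratio = 2.393/1.042 ≈ 2.30.

2.30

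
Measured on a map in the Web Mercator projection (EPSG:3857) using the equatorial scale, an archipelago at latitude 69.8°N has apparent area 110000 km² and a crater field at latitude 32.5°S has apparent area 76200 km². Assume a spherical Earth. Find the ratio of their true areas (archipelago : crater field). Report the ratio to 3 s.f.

0.242

Mercator's areal exaggeration is sec²φ; hence true area = (apparent area) · cos²φ.
True area of archipelago: 110000 × cos²(69.8°) = 110000 × 0.1192 = 13120 km².
True area of crater field: 76200 × cos²(32.5°) = 76200 × 0.7113 = 54200 km².
Ratio = 13120 / 54200 ≈ 0.242.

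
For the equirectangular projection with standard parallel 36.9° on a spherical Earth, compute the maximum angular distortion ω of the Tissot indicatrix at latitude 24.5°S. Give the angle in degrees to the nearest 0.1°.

7.4°

In the equirectangular projection with standard parallel φ₀ = 36.9° (x = Rλ cos φ₀, y = Rφ), meridians are true-scale (h = 1) and the parallel scale is k = cos φ₀ / cos φ.
At 24.5°: h = 1.000, k = 0.8788; principal scales a = 1.000, b = 0.8788.
sin(ω/2) = (a − b)/(a + b) = 0.1212/1.879 = 0.06450, so ω = 2 arcsin(0.06450) ≈ 7.4°.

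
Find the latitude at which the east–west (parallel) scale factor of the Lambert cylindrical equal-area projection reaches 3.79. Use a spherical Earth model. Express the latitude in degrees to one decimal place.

74.7°

The Lambert cylindrical equal-area projection is the cylindrical equal-area projection with its standard parallel at the equator (φ₀ = 0). For cylindrical equal-area with standard parallel φ₀, h = cos φ / cos φ₀ and k = cos φ₀ / cos φ, so h·k = 1.
k = cos φ₀ / cos φ = 3.79  ⇒  cos φ = cos 0° / 3.79 = 0.2639.
φ = arccos(0.2639) ≈ 74.7°.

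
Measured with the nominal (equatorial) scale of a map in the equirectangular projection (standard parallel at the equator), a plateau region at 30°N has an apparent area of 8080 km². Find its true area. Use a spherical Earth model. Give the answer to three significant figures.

7000 km²

For the equirectangular projection with φ₀ = 0 (plate carrée), h = 1 along meridians and k = sec φ along parallels.
Areal scale = h·k = 1 × sec φ; at 30°, h = 1.000, k = 1.155, so h·k = 1.155.
True area = apparent / (areal scale) = 8080 / 1.155 ≈ 7000 km².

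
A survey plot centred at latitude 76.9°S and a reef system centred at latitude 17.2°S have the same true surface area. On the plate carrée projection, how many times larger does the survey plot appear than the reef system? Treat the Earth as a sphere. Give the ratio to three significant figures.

4.21

Plate carrée maps x = Rλ, y = Rφ. The meridian scale is h = 1 and the parallel scale is k = 1/cos φ = sec φ.
Areal scale at 76.9°: h·k = 1.000 × 4.412 = 4.412.
Areal scale at 17.2°: h·k = 1.000 × 1.047 = 1.047.
Ratio = 4.412/1.047 ≈ 4.21.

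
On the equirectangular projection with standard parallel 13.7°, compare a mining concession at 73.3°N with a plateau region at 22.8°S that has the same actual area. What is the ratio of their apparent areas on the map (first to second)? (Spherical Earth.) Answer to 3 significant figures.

The equidistant cylindrical projection with φ₀ = 13.7° has h = 1 (meridians true) and k = cos φ₀ / cos φ along parallels.
Areal scale at 73.3°: h·k = 1.000 × 3.381 = 3.381.
Areal scale at 22.8°: h·k = 1.000 × 1.054 = 1.054.
Ratio = 3.381/1.054 ≈ 3.21.

3.21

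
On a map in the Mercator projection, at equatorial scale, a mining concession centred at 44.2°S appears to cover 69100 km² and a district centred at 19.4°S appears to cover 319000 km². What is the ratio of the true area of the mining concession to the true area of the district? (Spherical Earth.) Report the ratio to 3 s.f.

0.125

On Mercator the areal scale is sec²φ, so true area = apparent × cos²φ.
True area of mining concession: 69100 × cos²(44.2°) = 69100 × 0.5140 = 35510 km².
True area of district: 319000 × cos²(19.4°) = 319000 × 0.8897 = 283800 km².
Ratio = 35510 / 283800 ≈ 0.125.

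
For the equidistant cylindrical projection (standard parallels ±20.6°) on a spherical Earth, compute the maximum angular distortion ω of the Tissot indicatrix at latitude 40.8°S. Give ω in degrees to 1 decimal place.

With standard parallel φ₀ = 20.6°, the equirectangular projection gives x = Rλ cos φ₀, y = Rφ, so h = 1 and k = cos 20.6° / cos φ.
At 40.8°: h = 1.000, k = 1.237; principal scales a = 1.237, b = 1.000.
sin(ω/2) = (a − b)/(a + b) = 0.2365/2.237 = 0.1058, so ω = 2 arcsin(0.1058) ≈ 12.1°.

12.1°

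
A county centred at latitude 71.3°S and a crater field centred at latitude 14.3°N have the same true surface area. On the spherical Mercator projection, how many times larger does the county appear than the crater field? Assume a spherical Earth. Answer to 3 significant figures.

9.13

Mercator is conformal with k = sec φ, so areal scale = k² = sec²φ.
At 71.3°: sec²(71.3°) = 1/0.3206² = 9.728.
At 14.3°: sec²(14.3°) = 1/0.9690² = 1.065.
Ratio = 9.728/1.065 = cos²(14.3°)/cos²(71.3°) ≈ 9.13.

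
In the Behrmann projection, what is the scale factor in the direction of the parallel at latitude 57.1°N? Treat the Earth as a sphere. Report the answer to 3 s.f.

Behrmann is a cylindrical equal-area projection with standard parallels at ±30°. A cylindrical equal-area projection with standard parallel φ₀ has meridian scale h = cos φ / cos φ₀ and parallel scale k = cos φ₀ / cos φ (so areas are preserved, h·k = 1).
k = cos 30° / cos 57.1° = 0.8660/0.5432 = 1.594.

1.59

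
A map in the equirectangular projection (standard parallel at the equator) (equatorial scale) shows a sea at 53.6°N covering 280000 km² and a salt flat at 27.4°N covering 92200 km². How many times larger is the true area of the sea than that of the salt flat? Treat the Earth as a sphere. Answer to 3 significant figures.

2.03

Plate carrée has h = 1 and k = sec φ, giving areal scale sec φ; true area = (apparent area) · cos φ.
True area of sea: 280000 × cos(53.6°) = 280000 × 0.5934 = 166200 km².
True area of salt flat: 92200 × cos(27.4°) = 92200 × 0.8878 = 81860 km².
Ratio = 166200 / 81860 ≈ 2.03.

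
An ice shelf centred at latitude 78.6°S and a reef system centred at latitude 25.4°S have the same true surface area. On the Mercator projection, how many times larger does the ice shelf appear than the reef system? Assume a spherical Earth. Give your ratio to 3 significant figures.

20.9

On Mercator, area is exaggerated by sec²φ = 1/cos²φ.
At 78.6°: sec²(78.6°) = 1/0.1977² = 25.60.
At 25.4°: sec²(25.4°) = 1/0.9033² = 1.225.
Ratio = 25.60/1.225 = cos²(25.4°)/cos²(78.6°) ≈ 20.9.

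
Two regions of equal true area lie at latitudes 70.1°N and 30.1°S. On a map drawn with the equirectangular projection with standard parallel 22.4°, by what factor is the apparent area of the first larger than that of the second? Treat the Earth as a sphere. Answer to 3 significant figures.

In the equirectangular projection with standard parallel φ₀ = 22.4° (x = Rλ cos φ₀, y = Rφ), meridians are true-scale (h = 1) and the parallel scale is k = cos φ₀ / cos φ.
Areal scale at 70.1°: h·k = 1.000 × 2.716 = 2.716.
Areal scale at 30.1°: h·k = 1.000 × 1.069 = 1.069.
Ratio = 2.716/1.069 ≈ 2.54.

2.54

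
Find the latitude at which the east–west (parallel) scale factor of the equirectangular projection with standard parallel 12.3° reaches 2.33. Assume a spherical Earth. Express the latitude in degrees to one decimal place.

The equidistant cylindrical projection with φ₀ = 12.3° has h = 1 (meridians true) and k = cos φ₀ / cos φ along parallels.
k = cos φ₀ / cos φ = 2.33  ⇒  cos φ = cos 12.3° / 2.33 = 0.4193.
φ = arccos(0.4193) ≈ 65.2°.

65.2°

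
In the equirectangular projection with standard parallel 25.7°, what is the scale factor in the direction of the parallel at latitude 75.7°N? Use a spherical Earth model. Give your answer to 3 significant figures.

With standard parallel φ₀ = 25.7°, the equirectangular projection gives x = Rλ cos φ₀, y = Rφ, so h = 1 and k = cos 25.7° / cos φ.
k = cos 25.7° / cos 75.7° = 0.9011/0.2470 = 3.648.

3.65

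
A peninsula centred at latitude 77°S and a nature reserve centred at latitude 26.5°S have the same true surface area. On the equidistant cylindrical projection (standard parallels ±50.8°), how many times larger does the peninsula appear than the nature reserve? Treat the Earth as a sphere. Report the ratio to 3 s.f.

3.98

The equidistant cylindrical projection with φ₀ = 50.8° has h = 1 (meridians true) and k = cos φ₀ / cos φ along parallels.
Areal scale at 77°: h·k = 1.000 × 2.810 = 2.810.
Areal scale at 26.5°: h·k = 1.000 × 0.7062 = 0.7062.
Ratio = 2.810/0.7062 ≈ 3.98.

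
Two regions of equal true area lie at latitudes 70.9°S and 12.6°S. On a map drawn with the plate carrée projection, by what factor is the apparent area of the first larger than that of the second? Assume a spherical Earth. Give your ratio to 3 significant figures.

2.98

Plate carrée maps x = Rλ, y = Rφ. The meridian scale is h = 1 and the parallel scale is k = 1/cos φ = sec φ.
Areal scale at 70.9°: h·k = 1.000 × 3.056 = 3.056.
Areal scale at 12.6°: h·k = 1.000 × 1.025 = 1.025.
Ratio = 3.056/1.025 ≈ 2.98.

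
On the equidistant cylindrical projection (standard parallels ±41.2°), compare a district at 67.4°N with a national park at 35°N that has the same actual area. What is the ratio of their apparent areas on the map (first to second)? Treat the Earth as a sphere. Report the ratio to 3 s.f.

2.13

In the equirectangular projection with standard parallel φ₀ = 41.2° (x = Rλ cos φ₀, y = Rφ), meridians are true-scale (h = 1) and the parallel scale is k = cos φ₀ / cos φ.
Areal scale at 67.4°: h·k = 1.000 × 1.958 = 1.958.
Areal scale at 35°: h·k = 1.000 × 0.9185 = 0.9185.
Ratio = 1.958/0.9185 ≈ 2.13.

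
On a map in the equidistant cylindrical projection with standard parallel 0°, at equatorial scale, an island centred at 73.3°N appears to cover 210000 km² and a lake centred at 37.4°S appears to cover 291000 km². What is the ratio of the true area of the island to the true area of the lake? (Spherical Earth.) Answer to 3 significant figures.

On the plate carrée, areal scale = h·k = 1 × sec φ, so true area = apparent × cos φ.
True area of island: 210000 × cos(73.3°) = 210000 × 0.2874 = 60350 km².
True area of lake: 291000 × cos(37.4°) = 291000 × 0.7944 = 231200 km².
Ratio = 60350 / 231200 ≈ 0.261.

0.261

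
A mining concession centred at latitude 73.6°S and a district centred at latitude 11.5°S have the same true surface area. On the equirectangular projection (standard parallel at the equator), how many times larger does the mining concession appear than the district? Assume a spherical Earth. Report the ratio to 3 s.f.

3.47

In the plate carrée (x = Rλ, y = Rφ), meridians are true-scale (h = 1) and parallels are stretched by k = sec φ.
Areal scale at 73.6°: h·k = 1.000 × 3.542 = 3.542.
Areal scale at 11.5°: h·k = 1.000 × 1.020 = 1.020.
Ratio = 3.542/1.020 ≈ 3.47.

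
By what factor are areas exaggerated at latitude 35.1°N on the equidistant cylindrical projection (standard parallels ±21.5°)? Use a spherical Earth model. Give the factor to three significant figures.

1.14

The equidistant cylindrical projection with φ₀ = 21.5° has h = 1 (meridians true) and k = cos φ₀ / cos φ along parallels.
Areal scale = h·k = 1 × cos φ₀ / cos φ; at 35.1°, h = 1.000, k = 1.137, so h·k = 1.137.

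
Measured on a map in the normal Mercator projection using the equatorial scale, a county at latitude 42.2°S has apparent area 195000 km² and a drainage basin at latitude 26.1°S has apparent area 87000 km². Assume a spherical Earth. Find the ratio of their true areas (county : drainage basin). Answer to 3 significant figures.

On Mercator the areal scale is sec²φ, so true area = apparent × cos²φ.
True area of county: 195000 × cos²(42.2°) = 195000 × 0.5488 = 107000 km².
True area of drainage basin: 87000 × cos²(26.1°) = 87000 × 0.8065 = 70160 km².
Ratio = 107000 / 70160 ≈ 1.53.

1.53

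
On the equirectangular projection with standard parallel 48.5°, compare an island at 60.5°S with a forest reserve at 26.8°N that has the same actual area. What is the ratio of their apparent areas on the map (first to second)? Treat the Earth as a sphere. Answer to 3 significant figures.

1.81

The equidistant cylindrical projection with φ₀ = 48.5° has h = 1 (meridians true) and k = cos φ₀ / cos φ along parallels.
Areal scale at 60.5°: h·k = 1.000 × 1.346 = 1.346.
Areal scale at 26.8°: h·k = 1.000 × 0.7424 = 0.7424.
Ratio = 1.346/0.7424 ≈ 1.81.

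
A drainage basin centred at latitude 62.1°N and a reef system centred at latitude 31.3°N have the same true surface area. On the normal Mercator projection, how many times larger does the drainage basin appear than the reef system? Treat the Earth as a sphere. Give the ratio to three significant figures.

3.33

Mercator areal scale is sec²φ.
At 62.1°: sec²(62.1°) = 1/0.4679² = 4.567.
At 31.3°: sec²(31.3°) = 1/0.8545² = 1.370.
Ratio = 4.567/1.370 = cos²(31.3°)/cos²(62.1°) ≈ 3.33.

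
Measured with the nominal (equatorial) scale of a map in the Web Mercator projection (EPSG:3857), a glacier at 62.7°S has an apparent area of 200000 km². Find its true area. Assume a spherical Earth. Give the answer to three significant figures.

42100 km²

Mercator is conformal, so the point scale is isotropic: h = k = sec φ = 1/cos φ.
Areal scale = k² = sec²φ = 1/cos²(62.7°) = 1/0.4586² = 4.754.
True area = apparent / (areal scale) = 200000 / 4.754 ≈ 42100 km².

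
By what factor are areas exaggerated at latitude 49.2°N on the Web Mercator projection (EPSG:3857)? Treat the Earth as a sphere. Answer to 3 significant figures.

2.34

For Mercator, h = k = sec φ (a conformal cylindrical projection has a single point scale, 1/cos φ).
Areal scale = k² = sec²φ = 1/cos²(49.2°) = 1/0.6534² = 2.342.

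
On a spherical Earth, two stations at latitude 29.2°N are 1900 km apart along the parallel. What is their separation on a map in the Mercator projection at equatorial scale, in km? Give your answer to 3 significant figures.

2180 km

The Mercator projection is conformal; its linear scale factor is the same in every direction and equals sec φ = 1/cos φ.
Along the parallel, k = sec 29.2° = 1/0.8729 = 1.146.
Map distance = 1900 × 1.146 ≈ 2180 km.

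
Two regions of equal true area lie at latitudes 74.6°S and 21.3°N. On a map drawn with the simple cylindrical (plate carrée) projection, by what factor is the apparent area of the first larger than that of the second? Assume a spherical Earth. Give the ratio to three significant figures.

3.51

In the plate carrée (x = Rλ, y = Rφ), meridians are true-scale (h = 1) and parallels are stretched by k = sec φ.
Areal scale at 74.6°: h·k = 1.000 × 3.766 = 3.766.
Areal scale at 21.3°: h·k = 1.000 × 1.073 = 1.073.
Ratio = 3.766/1.073 ≈ 3.51.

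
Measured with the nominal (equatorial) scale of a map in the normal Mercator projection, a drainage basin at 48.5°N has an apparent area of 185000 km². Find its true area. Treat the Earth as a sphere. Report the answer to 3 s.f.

81200 km²

For Mercator, h = k = sec φ (a conformal cylindrical projection has a single point scale, 1/cos φ).
Areal scale = k² = sec²φ = 1/cos²(48.5°) = 1/0.6626² = 2.278.
True area = apparent / (areal scale) = 185000 / 2.278 ≈ 81200 km².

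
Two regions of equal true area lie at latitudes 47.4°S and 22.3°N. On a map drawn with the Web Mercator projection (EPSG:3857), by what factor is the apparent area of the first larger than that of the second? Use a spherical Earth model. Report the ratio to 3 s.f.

Mercator is conformal with k = sec φ, so areal scale = k² = sec²φ.
At 47.4°: sec²(47.4°) = 1/0.6769² = 2.183.
At 22.3°: sec²(22.3°) = 1/0.9252² = 1.168.
Ratio = 2.183/1.168 = cos²(22.3°)/cos²(47.4°) ≈ 1.87.

1.87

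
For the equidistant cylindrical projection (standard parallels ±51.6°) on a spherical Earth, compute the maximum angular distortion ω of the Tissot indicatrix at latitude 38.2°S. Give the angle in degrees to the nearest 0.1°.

13.4°

With standard parallel φ₀ = 51.6°, the equirectangular projection gives x = Rλ cos φ₀, y = Rφ, so h = 1 and k = cos 51.6° / cos φ.
At 38.2°: h = 1.000, k = 0.7904; principal scales a = 1.000, b = 0.7904.
sin(ω/2) = (a − b)/(a + b) = 0.2096/1.790 = 0.1171, so ω = 2 arcsin(0.1171) ≈ 13.4°.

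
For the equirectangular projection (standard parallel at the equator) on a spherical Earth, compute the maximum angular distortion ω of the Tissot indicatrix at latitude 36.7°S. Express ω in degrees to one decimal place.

12.6°

Plate carrée maps x = Rλ, y = Rφ. The meridian scale is h = 1 and the parallel scale is k = 1/cos φ = sec φ.
At 36.7°: h = 1.000, k = 1.247; principal scales a = 1.247, b = 1.000.
sin(ω/2) = (a − b)/(a + b) = 0.2472/2.247 = 0.1100, so ω = 2 arcsin(0.1100) ≈ 12.6°.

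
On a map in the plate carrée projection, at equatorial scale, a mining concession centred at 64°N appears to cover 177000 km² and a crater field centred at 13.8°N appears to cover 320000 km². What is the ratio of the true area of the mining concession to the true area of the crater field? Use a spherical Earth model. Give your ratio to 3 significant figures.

0.250

On the plate carrée, areal scale = h·k = 1 × sec φ, so true area = apparent × cos φ.
True area of mining concession: 177000 × cos(64°) = 177000 × 0.4384 = 77590 km².
True area of crater field: 320000 × cos(13.8°) = 320000 × 0.9711 = 310800 km².
Ratio = 77590 / 310800 ≈ 0.250.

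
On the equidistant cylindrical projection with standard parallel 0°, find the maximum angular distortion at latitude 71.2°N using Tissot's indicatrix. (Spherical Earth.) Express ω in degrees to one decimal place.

Plate carrée maps x = Rλ, y = Rφ. The meridian scale is h = 1 and the parallel scale is k = 1/cos φ = sec φ.
At 71.2°: h = 1.000, k = 3.103; principal scales a = 3.103, b = 1.000.
sin(ω/2) = (a − b)/(a + b) = 2.103/4.103 = 0.5126, so ω = 2 arcsin(0.5126) ≈ 61.7°.

61.7°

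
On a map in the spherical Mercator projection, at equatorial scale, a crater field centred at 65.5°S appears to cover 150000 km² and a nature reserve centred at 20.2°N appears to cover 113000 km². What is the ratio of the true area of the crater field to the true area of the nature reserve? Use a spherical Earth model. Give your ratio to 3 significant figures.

Mercator's areal exaggeration is sec²φ; hence true area = (apparent area) · cos²φ.
True area of crater field: 150000 × cos²(65.5°) = 150000 × 0.1720 = 25800 km².
True area of nature reserve: 113000 × cos²(20.2°) = 113000 × 0.8808 = 99530 km².
Ratio = 25800 / 99530 ≈ 0.259.

0.259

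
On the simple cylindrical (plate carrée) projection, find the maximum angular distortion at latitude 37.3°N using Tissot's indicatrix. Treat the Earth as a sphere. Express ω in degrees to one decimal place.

For the equirectangular projection with φ₀ = 0 (plate carrée), h = 1 along meridians and k = sec φ along parallels.
At 37.3°: h = 1.000, k = 1.257; principal scales a = 1.257, b = 1.000.
sin(ω/2) = (a − b)/(a + b) = 0.2571/2.257 = 0.1139, so ω = 2 arcsin(0.1139) ≈ 13.1°.

13.1°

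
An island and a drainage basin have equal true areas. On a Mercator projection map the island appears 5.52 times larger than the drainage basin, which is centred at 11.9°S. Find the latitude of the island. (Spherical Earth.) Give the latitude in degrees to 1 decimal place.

65.4°

Mercator areal scale is sec²φ, so apparent-area ratio = sec²φ₁ / sec²φ₂ = cos²φ₂ / cos²φ₁.
cos²φ₂ / cos²φ₁ = 5.52  ⇒  cos φ₁ = cos 11.9° / √5.52 = 0.9785/2.349 = 0.4165.
φ₁ = arccos(0.4165) ≈ 65.4°.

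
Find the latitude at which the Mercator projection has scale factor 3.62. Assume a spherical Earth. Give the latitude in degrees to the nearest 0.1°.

74.0°

Mercator scale is k = sec φ = 1/cos φ.
1/cos φ = 3.62  ⇒  cos φ = 0.2762  ⇒  φ = arccos(0.2762) ≈ 74.0°.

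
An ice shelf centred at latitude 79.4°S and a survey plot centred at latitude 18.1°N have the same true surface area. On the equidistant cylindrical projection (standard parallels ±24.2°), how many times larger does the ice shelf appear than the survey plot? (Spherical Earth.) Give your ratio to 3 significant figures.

5.17

With standard parallel φ₀ = 24.2°, the equirectangular projection gives x = Rλ cos φ₀, y = Rφ, so h = 1 and k = cos 24.2° / cos φ.
Areal scale at 79.4°: h·k = 1.000 × 4.958 = 4.958.
Areal scale at 18.1°: h·k = 1.000 × 0.9596 = 0.9596.
Ratio = 4.958/0.9596 ≈ 5.17.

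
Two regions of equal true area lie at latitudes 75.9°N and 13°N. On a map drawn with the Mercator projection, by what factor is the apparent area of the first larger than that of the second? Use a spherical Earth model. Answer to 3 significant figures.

Mercator is conformal with k = sec φ, so areal scale = k² = sec²φ.
At 75.9°: sec²(75.9°) = 1/0.2436² = 16.85.
At 13°: sec²(13°) = 1/0.9744² = 1.053.
Ratio = 16.85/1.053 = cos²(13°)/cos²(75.9°) ≈ 16.0.

16.0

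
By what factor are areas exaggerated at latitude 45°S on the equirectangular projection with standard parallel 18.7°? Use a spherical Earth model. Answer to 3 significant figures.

1.34

The equidistant cylindrical projection with φ₀ = 18.7° has h = 1 (meridians true) and k = cos φ₀ / cos φ along parallels.
Areal scale = h·k = 1 × cos φ₀ / cos φ; at 45°, h = 1.000, k = 1.340, so h·k = 1.340.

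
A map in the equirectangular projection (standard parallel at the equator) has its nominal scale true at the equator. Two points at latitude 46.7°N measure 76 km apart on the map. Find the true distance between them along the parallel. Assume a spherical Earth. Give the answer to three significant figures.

52.1 km

In the plate carrée (x = Rλ, y = Rφ), meridians are true-scale (h = 1) and parallels are stretched by k = sec φ.
Along the parallel at 46.7°, map distances are exaggerated by k = sec 46.7° = 1.458.
True distance = 76 / 1.458 = 76 × cos 46.7° ≈ 52.1 km.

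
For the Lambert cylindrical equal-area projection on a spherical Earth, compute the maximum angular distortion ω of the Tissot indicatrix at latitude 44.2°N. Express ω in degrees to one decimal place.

37.5°

The Lambert cylindrical equal-area projection is the cylindrical equal-area projection with its standard parallel at the equator (φ₀ = 0). For cylindrical equal-area with standard parallel φ₀, h = cos φ / cos φ₀ and k = cos φ₀ / cos φ, so h·k = 1.
At 44.2°: h = 0.7169, k = 1.395; principal scales a = 1.395, b = 0.7169.
sin(ω/2) = (a − b)/(a + b) = 0.6780/2.112 = 0.3210, so ω = 2 arcsin(0.3210) ≈ 37.5°.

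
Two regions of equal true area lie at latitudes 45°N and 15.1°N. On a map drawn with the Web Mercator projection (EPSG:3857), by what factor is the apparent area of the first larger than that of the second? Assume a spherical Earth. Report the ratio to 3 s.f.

Mercator areal scale is sec²φ.
At 45°: sec²(45°) = 1/0.7071² = 2.000.
At 15.1°: sec²(15.1°) = 1/0.9655² = 1.073.
Ratio = 2.000/1.073 = cos²(15.1°)/cos²(45°) ≈ 1.86.

1.86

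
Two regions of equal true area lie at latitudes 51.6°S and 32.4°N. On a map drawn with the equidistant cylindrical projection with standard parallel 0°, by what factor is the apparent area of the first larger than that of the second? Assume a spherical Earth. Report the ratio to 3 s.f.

For the equirectangular projection with φ₀ = 0 (plate carrée), h = 1 along meridians and k = sec φ along parallels.
Areal scale at 51.6°: h·k = 1.000 × 1.610 = 1.610.
Areal scale at 32.4°: h·k = 1.000 × 1.184 = 1.184.
Ratio = 1.610/1.184 ≈ 1.36.

1.36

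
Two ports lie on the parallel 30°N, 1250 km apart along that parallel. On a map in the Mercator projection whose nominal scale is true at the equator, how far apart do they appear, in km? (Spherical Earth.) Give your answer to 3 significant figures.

1440 km

Mercator is conformal, so the point scale is isotropic: h = k = sec φ = 1/cos φ.
Along the parallel, k = sec 30° = 1/0.8660 = 1.155.
Map distance = 1250 × 1.155 ≈ 1440 km.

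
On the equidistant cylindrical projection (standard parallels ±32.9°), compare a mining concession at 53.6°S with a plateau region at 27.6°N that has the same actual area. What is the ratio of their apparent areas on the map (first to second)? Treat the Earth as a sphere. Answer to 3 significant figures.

With standard parallel φ₀ = 32.9°, the equirectangular projection gives x = Rλ cos φ₀, y = Rφ, so h = 1 and k = cos 32.9° / cos φ.
Areal scale at 53.6°: h·k = 1.000 × 1.415 = 1.415.
Areal scale at 27.6°: h·k = 1.000 × 0.9474 = 0.9474.
Ratio = 1.415/0.9474 ≈ 1.49.

1.49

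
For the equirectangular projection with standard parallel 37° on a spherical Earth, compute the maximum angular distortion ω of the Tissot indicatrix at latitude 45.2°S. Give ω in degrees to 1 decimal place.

The equidistant cylindrical projection with φ₀ = 37° has h = 1 (meridians true) and k = cos φ₀ / cos φ along parallels.
At 45.2°: h = 1.000, k = 1.133; principal scales a = 1.133, b = 1.000.
sin(ω/2) = (a − b)/(a + b) = 0.1334/2.133 = 0.06253, so ω = 2 arcsin(0.06253) ≈ 7.2°.

7.2°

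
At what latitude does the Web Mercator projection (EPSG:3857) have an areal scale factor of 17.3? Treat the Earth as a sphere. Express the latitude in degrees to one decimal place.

Mercator areal scale is sec²φ.
sec²φ = 17.3  ⇒  cos²φ = 0.05780  ⇒  cos φ = 0.2404.
φ = arccos(0.2404) ≈ 76.1°.

76.1°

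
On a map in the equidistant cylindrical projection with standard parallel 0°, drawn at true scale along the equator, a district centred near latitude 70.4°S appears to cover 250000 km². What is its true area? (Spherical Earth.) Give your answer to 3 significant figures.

83900 km²

Plate carrée maps x = Rλ, y = Rφ. The meridian scale is h = 1 and the parallel scale is k = 1/cos φ = sec φ.
Areal scale = h·k = 1 × sec φ; at 70.4°, h = 1.000, k = 2.981, so h·k = 2.981.
True area = apparent / (areal scale) = 250000 / 2.981 ≈ 83900 km².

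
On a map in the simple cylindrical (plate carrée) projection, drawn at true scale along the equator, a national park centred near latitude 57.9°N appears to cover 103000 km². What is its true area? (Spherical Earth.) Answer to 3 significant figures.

For the equirectangular projection with φ₀ = 0 (plate carrée), h = 1 along meridians and k = sec φ along parallels.
Areal scale = h·k = 1 × sec φ; at 57.9°, h = 1.000, k = 1.882, so h·k = 1.882.
True area = apparent / (areal scale) = 103000 / 1.882 ≈ 54700 km².

54700 km²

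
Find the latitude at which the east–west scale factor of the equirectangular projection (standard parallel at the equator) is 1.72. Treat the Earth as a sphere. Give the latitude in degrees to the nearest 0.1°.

54.5°

Plate carrée: h = 1, k = sec φ along parallels.
sec φ = 1.72  ⇒  cos φ = 0.5814  ⇒  φ ≈ 54.5°.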